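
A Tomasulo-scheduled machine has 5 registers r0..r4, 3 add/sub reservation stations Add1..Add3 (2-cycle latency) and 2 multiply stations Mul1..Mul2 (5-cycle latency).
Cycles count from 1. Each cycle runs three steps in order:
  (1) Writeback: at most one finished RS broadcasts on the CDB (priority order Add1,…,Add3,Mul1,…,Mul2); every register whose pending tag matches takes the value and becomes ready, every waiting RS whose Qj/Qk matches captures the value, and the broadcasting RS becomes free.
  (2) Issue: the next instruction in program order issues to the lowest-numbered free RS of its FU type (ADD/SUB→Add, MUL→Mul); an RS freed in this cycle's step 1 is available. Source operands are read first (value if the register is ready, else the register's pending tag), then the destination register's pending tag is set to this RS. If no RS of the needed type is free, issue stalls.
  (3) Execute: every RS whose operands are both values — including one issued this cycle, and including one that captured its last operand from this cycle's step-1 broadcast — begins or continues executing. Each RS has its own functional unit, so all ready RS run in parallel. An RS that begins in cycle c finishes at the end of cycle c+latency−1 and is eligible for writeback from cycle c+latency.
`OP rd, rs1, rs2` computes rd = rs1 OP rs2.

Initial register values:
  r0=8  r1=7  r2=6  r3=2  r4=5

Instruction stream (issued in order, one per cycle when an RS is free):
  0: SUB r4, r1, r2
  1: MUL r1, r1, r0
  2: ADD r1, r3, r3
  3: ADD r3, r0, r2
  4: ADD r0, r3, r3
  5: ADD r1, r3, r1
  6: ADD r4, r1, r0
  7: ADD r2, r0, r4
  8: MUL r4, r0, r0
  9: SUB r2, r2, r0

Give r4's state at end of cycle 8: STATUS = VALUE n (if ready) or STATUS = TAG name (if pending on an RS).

STATUS = TAG Add3

  c1: issue SUB r4<-Add1  regs: r0:8,r1:7,r2:6,r3:2,r4:Add1
  c2: issue MUL r1<-Mul1  regs: r0:8,r1:Mul1,r2:6,r3:2,r4:Add1
  c3: CDB Add1=1; issue ADD r1<-Add1  regs: r0:8,r1:Add1,r2:6,r3:2,r4:1
  c4: issue ADD r3<-Add2  regs: r0:8,r1:Add1,r2:6,r3:Add2,r4:1
  c5: CDB Add1=4; issue ADD r0<-Add1  regs: r0:Add1,r1:4,r2:6,r3:Add2,r4:1
  c6: CDB Add2=14; issue ADD r1<-Add2  regs: r0:Add1,r1:Add2,r2:6,r3:14,r4:1
  c7: CDB Mul1=56; issue ADD r4<-Add3  regs: r0:Add1,r1:Add2,r2:6,r3:14,r4:Add3
  c8: CDB Add1=28; issue ADD r2<-Add1  regs: r0:28,r1:Add2,r2:Add1,r3:14,r4:Add3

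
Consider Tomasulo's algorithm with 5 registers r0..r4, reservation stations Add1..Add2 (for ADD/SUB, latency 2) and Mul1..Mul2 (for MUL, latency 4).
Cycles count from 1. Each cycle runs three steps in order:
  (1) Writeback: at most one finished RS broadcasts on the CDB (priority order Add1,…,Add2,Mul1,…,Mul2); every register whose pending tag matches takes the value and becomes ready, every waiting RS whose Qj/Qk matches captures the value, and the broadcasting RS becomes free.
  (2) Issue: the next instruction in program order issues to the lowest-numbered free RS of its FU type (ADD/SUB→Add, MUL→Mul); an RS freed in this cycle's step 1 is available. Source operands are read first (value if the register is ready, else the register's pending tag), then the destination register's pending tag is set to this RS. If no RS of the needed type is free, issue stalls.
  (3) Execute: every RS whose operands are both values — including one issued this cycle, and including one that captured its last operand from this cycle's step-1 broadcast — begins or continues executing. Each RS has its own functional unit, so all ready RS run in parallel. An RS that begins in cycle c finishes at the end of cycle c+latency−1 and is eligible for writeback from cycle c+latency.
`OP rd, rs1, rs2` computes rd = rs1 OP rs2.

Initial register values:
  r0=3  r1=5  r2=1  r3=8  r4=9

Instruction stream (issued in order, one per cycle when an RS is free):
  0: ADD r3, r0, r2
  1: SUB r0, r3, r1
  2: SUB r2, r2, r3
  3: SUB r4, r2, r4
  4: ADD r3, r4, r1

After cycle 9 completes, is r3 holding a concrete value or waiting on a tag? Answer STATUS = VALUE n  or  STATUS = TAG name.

c1: issue ADD r3<-Add1 | r0:3,r1:5,r2:1,r3:Add1,r4:9
c2: issue SUB r0<-Add2 | r0:Add2,r1:5,r2:1,r3:Add1,r4:9
c3: CDB Add1=4; issue SUB r2<-Add1 | r0:Add2,r1:5,r2:Add1,r3:4,r4:9
c4: stall | r0:Add2,r1:5,r2:Add1,r3:4,r4:9
c5: CDB Add1=-3; issue SUB r4<-Add1 | r0:Add2,r1:5,r2:-3,r3:4,r4:Add1
c6: CDB Add2=-1; issue ADD r3<-Add2 | r0:-1,r1:5,r2:-3,r3:Add2,r4:Add1
c7: CDB Add1=-12 | r0:-1,r1:5,r2:-3,r3:Add2,r4:-12
c8: - | r0:-1,r1:5,r2:-3,r3:Add2,r4:-12
c9: CDB Add2=-7 | r0:-1,r1:5,r2:-3,r3:-7,r4:-12

STATUS = VALUE -7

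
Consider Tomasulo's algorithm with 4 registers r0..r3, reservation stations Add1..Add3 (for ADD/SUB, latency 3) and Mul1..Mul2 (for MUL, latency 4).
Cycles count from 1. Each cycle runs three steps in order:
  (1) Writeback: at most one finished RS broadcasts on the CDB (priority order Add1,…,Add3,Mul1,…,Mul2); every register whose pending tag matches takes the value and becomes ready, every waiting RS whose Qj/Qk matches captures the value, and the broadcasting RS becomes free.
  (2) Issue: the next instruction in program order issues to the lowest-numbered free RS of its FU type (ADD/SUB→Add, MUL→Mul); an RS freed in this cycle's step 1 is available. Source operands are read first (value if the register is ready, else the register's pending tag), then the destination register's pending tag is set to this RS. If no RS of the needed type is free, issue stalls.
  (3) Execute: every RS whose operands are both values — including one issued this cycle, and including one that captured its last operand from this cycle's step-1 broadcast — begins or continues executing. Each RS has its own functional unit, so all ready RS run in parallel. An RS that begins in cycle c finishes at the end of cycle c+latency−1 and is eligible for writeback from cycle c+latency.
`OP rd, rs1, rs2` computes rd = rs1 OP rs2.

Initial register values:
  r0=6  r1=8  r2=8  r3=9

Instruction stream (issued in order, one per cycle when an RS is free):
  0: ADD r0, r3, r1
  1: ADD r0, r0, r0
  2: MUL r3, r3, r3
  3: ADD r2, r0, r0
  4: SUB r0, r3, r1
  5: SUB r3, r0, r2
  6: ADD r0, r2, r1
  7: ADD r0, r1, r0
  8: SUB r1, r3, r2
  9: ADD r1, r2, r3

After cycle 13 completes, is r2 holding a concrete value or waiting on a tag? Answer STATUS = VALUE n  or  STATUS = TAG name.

STATUS = VALUE 68

c1: issue ADD r0<-Add1 | r0:Add1,r1:8,r2:8,r3:9
c2: issue ADD r0<-Add2 | r0:Add2,r1:8,r2:8,r3:9
c3: issue MUL r3<-Mul1 | r0:Add2,r1:8,r2:8,r3:Mul1
c4: CDB Add1=17; issue ADD r2<-Add1 | r0:Add2,r1:8,r2:Add1,r3:Mul1
c5: issue SUB r0<-Add3 | r0:Add3,r1:8,r2:Add1,r3:Mul1
c6: stall | r0:Add3,r1:8,r2:Add1,r3:Mul1
c7: CDB Add2=34; issue SUB r3<-Add2 | r0:Add3,r1:8,r2:Add1,r3:Add2
c8: CDB Mul1=81; stall | r0:Add3,r1:8,r2:Add1,r3:Add2
c9: stall | r0:Add3,r1:8,r2:Add1,r3:Add2
c10: CDB Add1=68; issue ADD r0<-Add1 | r0:Add1,r1:8,r2:68,r3:Add2
c11: CDB Add3=73; issue ADD r0<-Add3 | r0:Add3,r1:8,r2:68,r3:Add2
c12: stall | r0:Add3,r1:8,r2:68,r3:Add2
c13: CDB Add1=76; issue SUB r1<-Add1 | r0:Add3,r1:Add1,r2:68,r3:Add2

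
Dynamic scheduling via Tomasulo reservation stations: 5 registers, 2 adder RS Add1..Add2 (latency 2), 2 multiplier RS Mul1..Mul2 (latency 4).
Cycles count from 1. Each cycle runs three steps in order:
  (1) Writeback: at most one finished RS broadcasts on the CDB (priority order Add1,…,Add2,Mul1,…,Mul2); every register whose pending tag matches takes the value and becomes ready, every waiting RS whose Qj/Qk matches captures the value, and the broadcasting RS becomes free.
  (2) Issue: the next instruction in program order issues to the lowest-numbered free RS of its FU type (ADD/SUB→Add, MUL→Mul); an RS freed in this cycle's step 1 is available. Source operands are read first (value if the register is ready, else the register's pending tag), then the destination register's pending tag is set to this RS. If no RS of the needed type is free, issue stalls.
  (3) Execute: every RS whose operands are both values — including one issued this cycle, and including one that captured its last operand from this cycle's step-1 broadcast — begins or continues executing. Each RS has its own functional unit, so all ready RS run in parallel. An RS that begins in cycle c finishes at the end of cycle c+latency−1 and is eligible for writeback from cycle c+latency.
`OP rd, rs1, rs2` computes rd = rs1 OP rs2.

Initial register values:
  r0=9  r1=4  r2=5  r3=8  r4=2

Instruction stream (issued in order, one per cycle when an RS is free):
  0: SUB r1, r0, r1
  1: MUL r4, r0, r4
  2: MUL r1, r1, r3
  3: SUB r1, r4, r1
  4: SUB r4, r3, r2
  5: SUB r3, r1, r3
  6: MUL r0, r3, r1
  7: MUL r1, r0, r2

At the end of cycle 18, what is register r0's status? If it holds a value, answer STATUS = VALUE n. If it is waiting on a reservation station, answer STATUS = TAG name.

  c1: issue SUB r1<-Add1  regs: r0:9,r1:Add1,r2:5,r3:8,r4:2
  c2: issue MUL r4<-Mul1  regs: r0:9,r1:Add1,r2:5,r3:8,r4:Mul1
  c3: CDB Add1=5; issue MUL r1<-Mul2  regs: r0:9,r1:Mul2,r2:5,r3:8,r4:Mul1
  c4: issue SUB r1<-Add1  regs: r0:9,r1:Add1,r2:5,r3:8,r4:Mul1
  c5: issue SUB r4<-Add2  regs: r0:9,r1:Add1,r2:5,r3:8,r4:Add2
  c6: CDB Mul1=18; stall  regs: r0:9,r1:Add1,r2:5,r3:8,r4:Add2
  c7: CDB Add2=3; issue SUB r3<-Add2  regs: r0:9,r1:Add1,r2:5,r3:Add2,r4:3
  c8: CDB Mul2=40; issue MUL r0<-Mul1  regs: r0:Mul1,r1:Add1,r2:5,r3:Add2,r4:3
  c9: issue MUL r1<-Mul2  regs: r0:Mul1,r1:Mul2,r2:5,r3:Add2,r4:3
  c10: CDB Add1=-22  regs: r0:Mul1,r1:Mul2,r2:5,r3:Add2,r4:3
  c11: -  regs: r0:Mul1,r1:Mul2,r2:5,r3:Add2,r4:3
  c12: CDB Add2=-30  regs: r0:Mul1,r1:Mul2,r2:5,r3:-30,r4:3
  c13: -  regs: r0:Mul1,r1:Mul2,r2:5,r3:-30,r4:3
  c14: -  regs: r0:Mul1,r1:Mul2,r2:5,r3:-30,r4:3
  c15: -  regs: r0:Mul1,r1:Mul2,r2:5,r3:-30,r4:3
  c16: CDB Mul1=660  regs: r0:660,r1:Mul2,r2:5,r3:-30,r4:3
  c17: -  regs: r0:660,r1:Mul2,r2:5,r3:-30,r4:3
  c18: -  regs: r0:660,r1:Mul2,r2:5,r3:-30,r4:3

STATUS = VALUE 660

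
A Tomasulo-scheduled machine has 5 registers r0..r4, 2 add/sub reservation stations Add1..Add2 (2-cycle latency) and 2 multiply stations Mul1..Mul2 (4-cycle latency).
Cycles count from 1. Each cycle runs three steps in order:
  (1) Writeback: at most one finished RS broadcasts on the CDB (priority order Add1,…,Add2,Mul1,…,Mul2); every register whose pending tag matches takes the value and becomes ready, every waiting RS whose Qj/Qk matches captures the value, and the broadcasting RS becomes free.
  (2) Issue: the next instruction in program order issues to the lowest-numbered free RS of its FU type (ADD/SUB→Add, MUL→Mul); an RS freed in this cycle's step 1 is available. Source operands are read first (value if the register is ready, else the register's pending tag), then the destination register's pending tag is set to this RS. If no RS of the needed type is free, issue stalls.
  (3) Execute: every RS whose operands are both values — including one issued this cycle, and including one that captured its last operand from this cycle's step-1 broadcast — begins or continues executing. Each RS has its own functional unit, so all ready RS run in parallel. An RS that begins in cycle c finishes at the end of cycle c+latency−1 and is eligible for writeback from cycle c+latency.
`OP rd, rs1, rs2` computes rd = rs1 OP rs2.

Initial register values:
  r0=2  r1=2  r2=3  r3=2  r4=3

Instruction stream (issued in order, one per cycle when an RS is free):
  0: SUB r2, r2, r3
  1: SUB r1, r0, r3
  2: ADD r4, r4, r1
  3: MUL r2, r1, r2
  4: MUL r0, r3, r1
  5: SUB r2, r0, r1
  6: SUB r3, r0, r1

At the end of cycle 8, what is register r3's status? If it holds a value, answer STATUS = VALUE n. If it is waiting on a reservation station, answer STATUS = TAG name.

STATUS = TAG Add2

cycle 1: issue SUB r2<-Add1 // r0:2,r1:2,r2:Add1,r3:2,r4:3
cycle 2: issue SUB r1<-Add2 // r0:2,r1:Add2,r2:Add1,r3:2,r4:3
cycle 3: CDB Add1=1; issue ADD r4<-Add1 // r0:2,r1:Add2,r2:1,r3:2,r4:Add1
cycle 4: CDB Add2=0; issue MUL r2<-Mul1 // r0:2,r1:0,r2:Mul1,r3:2,r4:Add1
cycle 5: issue MUL r0<-Mul2 // r0:Mul2,r1:0,r2:Mul1,r3:2,r4:Add1
cycle 6: CDB Add1=3; issue SUB r2<-Add1 // r0:Mul2,r1:0,r2:Add1,r3:2,r4:3
cycle 7: issue SUB r3<-Add2 // r0:Mul2,r1:0,r2:Add1,r3:Add2,r4:3
cycle 8: CDB Mul1=0 // r0:Mul2,r1:0,r2:Add1,r3:Add2,r4:3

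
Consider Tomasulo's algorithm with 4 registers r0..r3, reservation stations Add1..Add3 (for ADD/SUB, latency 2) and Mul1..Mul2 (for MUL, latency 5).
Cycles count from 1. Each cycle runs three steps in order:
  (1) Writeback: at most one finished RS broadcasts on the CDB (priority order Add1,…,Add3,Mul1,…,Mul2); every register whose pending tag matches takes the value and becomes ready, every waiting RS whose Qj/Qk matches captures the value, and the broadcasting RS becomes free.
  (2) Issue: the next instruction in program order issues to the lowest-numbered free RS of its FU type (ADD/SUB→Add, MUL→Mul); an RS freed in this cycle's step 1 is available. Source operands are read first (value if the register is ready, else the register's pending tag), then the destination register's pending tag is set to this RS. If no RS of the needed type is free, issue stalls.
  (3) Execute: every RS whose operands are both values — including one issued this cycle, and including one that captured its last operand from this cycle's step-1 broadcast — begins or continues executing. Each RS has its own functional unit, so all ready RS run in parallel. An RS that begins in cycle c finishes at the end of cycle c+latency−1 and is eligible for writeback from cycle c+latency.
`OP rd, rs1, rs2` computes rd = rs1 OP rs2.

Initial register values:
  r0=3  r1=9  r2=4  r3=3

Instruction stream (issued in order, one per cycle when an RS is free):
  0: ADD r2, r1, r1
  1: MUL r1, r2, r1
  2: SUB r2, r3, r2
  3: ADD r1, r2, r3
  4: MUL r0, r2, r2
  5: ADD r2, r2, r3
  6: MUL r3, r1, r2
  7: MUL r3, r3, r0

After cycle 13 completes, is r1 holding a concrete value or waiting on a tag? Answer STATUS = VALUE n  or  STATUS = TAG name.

  c1: issue ADD r2<-Add1  regs: r0:3,r1:9,r2:Add1,r3:3
  c2: issue MUL r1<-Mul1  regs: r0:3,r1:Mul1,r2:Add1,r3:3
  c3: CDB Add1=18; issue SUB r2<-Add1  regs: r0:3,r1:Mul1,r2:Add1,r3:3
  c4: issue ADD r1<-Add2  regs: r0:3,r1:Add2,r2:Add1,r3:3
  c5: CDB Add1=-15; issue MUL r0<-Mul2  regs: r0:Mul2,r1:Add2,r2:-15,r3:3
  c6: issue ADD r2<-Add1  regs: r0:Mul2,r1:Add2,r2:Add1,r3:3
  c7: CDB Add2=-12; stall  regs: r0:Mul2,r1:-12,r2:Add1,r3:3
  c8: CDB Add1=-12; stall  regs: r0:Mul2,r1:-12,r2:-12,r3:3
  c9: CDB Mul1=162; issue MUL r3<-Mul1  regs: r0:Mul2,r1:-12,r2:-12,r3:Mul1
  c10: CDB Mul2=225; issue MUL r3<-Mul2  regs: r0:225,r1:-12,r2:-12,r3:Mul2
  c11: -  regs: r0:225,r1:-12,r2:-12,r3:Mul2
  c12: -  regs: r0:225,r1:-12,r2:-12,r3:Mul2
  c13: -  regs: r0:225,r1:-12,r2:-12,r3:Mul2

STATUS = VALUE -12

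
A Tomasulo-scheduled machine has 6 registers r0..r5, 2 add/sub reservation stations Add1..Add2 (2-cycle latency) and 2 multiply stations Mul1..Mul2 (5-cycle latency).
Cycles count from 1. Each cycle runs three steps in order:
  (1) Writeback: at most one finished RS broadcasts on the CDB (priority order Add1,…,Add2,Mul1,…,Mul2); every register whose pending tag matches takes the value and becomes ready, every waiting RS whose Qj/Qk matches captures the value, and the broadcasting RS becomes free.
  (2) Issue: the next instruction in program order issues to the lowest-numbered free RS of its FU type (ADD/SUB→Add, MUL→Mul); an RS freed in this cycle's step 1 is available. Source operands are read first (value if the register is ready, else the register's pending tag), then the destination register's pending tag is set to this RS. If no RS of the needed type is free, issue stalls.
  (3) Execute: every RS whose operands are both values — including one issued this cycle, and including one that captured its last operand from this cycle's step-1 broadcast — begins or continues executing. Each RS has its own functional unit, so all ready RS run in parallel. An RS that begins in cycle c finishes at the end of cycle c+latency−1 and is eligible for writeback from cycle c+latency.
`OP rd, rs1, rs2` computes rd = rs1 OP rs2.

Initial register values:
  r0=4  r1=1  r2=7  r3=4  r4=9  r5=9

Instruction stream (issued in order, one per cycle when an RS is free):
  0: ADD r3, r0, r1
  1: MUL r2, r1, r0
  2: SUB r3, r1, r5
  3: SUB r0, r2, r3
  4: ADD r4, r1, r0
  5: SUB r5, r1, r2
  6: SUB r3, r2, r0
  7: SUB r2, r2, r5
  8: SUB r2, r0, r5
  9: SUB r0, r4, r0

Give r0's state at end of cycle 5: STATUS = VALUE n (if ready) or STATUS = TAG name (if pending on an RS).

  c1: issue ADD r3<-Add1  regs: r0:4,r1:1,r2:7,r3:Add1,r4:9,r5:9
  c2: issue MUL r2<-Mul1  regs: r0:4,r1:1,r2:Mul1,r3:Add1,r4:9,r5:9
  c3: CDB Add1=5; issue SUB r3<-Add1  regs: r0:4,r1:1,r2:Mul1,r3:Add1,r4:9,r5:9
  c4: issue SUB r0<-Add2  regs: r0:Add2,r1:1,r2:Mul1,r3:Add1,r4:9,r5:9
  c5: CDB Add1=-8; issue ADD r4<-Add1  regs: r0:Add2,r1:1,r2:Mul1,r3:-8,r4:Add1,r5:9

STATUS = TAG Add2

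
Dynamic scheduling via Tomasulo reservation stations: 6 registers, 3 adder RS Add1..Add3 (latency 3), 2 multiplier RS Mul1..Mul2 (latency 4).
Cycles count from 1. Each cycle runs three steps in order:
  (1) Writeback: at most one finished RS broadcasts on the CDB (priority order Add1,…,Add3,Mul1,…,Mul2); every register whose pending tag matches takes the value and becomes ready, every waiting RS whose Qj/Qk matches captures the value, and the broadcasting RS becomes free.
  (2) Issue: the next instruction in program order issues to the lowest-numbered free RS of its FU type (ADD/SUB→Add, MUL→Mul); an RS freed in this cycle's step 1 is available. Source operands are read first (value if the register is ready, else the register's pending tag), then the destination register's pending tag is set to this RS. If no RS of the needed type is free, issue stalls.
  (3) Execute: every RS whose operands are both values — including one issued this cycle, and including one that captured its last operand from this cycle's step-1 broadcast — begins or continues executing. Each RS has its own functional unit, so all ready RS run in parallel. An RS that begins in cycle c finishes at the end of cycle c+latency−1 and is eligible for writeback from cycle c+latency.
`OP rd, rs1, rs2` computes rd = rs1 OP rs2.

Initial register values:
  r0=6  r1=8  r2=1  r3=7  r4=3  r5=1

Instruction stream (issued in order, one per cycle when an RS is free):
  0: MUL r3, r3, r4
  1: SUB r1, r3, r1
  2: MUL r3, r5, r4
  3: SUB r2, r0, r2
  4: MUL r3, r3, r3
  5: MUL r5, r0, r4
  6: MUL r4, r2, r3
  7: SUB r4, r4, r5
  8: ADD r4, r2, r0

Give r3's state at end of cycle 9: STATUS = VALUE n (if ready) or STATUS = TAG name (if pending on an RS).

  c1: issue MUL r3<-Mul1  regs: r0:6,r1:8,r2:1,r3:Mul1,r4:3,r5:1
  c2: issue SUB r1<-Add1  regs: r0:6,r1:Add1,r2:1,r3:Mul1,r4:3,r5:1
  c3: issue MUL r3<-Mul2  regs: r0:6,r1:Add1,r2:1,r3:Mul2,r4:3,r5:1
  c4: issue SUB r2<-Add2  regs: r0:6,r1:Add1,r2:Add2,r3:Mul2,r4:3,r5:1
  c5: CDB Mul1=21; issue MUL r3<-Mul1  regs: r0:6,r1:Add1,r2:Add2,r3:Mul1,r4:3,r5:1
  c6: stall  regs: r0:6,r1:Add1,r2:Add2,r3:Mul1,r4:3,r5:1
  c7: CDB Add2=5; stall  regs: r0:6,r1:Add1,r2:5,r3:Mul1,r4:3,r5:1
  c8: CDB Add1=13; stall  regs: r0:6,r1:13,r2:5,r3:Mul1,r4:3,r5:1
  c9: CDB Mul2=3; issue MUL r5<-Mul2  regs: r0:6,r1:13,r2:5,r3:Mul1,r4:3,r5:Mul2

STATUS = TAG Mul1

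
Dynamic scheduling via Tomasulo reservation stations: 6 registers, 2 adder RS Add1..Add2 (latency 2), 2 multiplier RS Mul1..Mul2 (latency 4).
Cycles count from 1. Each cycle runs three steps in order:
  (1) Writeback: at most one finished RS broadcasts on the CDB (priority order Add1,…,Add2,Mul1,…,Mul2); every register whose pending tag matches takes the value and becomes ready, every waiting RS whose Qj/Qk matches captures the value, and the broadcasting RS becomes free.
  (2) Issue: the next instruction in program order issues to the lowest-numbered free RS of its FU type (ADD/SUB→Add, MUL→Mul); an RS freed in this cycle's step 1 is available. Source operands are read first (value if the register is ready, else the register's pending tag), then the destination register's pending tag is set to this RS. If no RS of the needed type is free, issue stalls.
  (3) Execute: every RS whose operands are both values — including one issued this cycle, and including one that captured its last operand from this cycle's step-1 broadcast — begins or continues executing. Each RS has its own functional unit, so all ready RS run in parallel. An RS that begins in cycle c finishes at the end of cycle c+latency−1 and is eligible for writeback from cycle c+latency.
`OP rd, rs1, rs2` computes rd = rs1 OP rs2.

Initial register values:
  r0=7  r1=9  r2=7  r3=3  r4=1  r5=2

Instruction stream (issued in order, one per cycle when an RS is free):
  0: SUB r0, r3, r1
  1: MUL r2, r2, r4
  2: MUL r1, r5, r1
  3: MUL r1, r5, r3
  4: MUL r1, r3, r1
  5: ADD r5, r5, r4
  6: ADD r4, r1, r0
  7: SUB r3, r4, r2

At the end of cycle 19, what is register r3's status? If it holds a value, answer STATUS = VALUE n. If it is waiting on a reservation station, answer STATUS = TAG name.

c1: issue SUB r0<-Add1 | r0:Add1,r1:9,r2:7,r3:3,r4:1,r5:2
c2: issue MUL r2<-Mul1 | r0:Add1,r1:9,r2:Mul1,r3:3,r4:1,r5:2
c3: CDB Add1=-6; issue MUL r1<-Mul2 | r0:-6,r1:Mul2,r2:Mul1,r3:3,r4:1,r5:2
c4: stall | r0:-6,r1:Mul2,r2:Mul1,r3:3,r4:1,r5:2
c5: stall | r0:-6,r1:Mul2,r2:Mul1,r3:3,r4:1,r5:2
c6: CDB Mul1=7; issue MUL r1<-Mul1 | r0:-6,r1:Mul1,r2:7,r3:3,r4:1,r5:2
c7: CDB Mul2=18; issue MUL r1<-Mul2 | r0:-6,r1:Mul2,r2:7,r3:3,r4:1,r5:2
c8: issue ADD r5<-Add1 | r0:-6,r1:Mul2,r2:7,r3:3,r4:1,r5:Add1
c9: issue ADD r4<-Add2 | r0:-6,r1:Mul2,r2:7,r3:3,r4:Add2,r5:Add1
c10: CDB Add1=3; issue SUB r3<-Add1 | r0:-6,r1:Mul2,r2:7,r3:Add1,r4:Add2,r5:3
c11: CDB Mul1=6 | r0:-6,r1:Mul2,r2:7,r3:Add1,r4:Add2,r5:3
c12: - | r0:-6,r1:Mul2,r2:7,r3:Add1,r4:Add2,r5:3
c13: - | r0:-6,r1:Mul2,r2:7,r3:Add1,r4:Add2,r5:3
c14: - | r0:-6,r1:Mul2,r2:7,r3:Add1,r4:Add2,r5:3
c15: CDB Mul2=18 | r0:-6,r1:18,r2:7,r3:Add1,r4:Add2,r5:3
c16: - | r0:-6,r1:18,r2:7,r3:Add1,r4:Add2,r5:3
c17: CDB Add2=12 | r0:-6,r1:18,r2:7,r3:Add1,r4:12,r5:3
c18: - | r0:-6,r1:18,r2:7,r3:Add1,r4:12,r5:3
c19: CDB Add1=5 | r0:-6,r1:18,r2:7,r3:5,r4:12,r5:3

STATUS = VALUE 5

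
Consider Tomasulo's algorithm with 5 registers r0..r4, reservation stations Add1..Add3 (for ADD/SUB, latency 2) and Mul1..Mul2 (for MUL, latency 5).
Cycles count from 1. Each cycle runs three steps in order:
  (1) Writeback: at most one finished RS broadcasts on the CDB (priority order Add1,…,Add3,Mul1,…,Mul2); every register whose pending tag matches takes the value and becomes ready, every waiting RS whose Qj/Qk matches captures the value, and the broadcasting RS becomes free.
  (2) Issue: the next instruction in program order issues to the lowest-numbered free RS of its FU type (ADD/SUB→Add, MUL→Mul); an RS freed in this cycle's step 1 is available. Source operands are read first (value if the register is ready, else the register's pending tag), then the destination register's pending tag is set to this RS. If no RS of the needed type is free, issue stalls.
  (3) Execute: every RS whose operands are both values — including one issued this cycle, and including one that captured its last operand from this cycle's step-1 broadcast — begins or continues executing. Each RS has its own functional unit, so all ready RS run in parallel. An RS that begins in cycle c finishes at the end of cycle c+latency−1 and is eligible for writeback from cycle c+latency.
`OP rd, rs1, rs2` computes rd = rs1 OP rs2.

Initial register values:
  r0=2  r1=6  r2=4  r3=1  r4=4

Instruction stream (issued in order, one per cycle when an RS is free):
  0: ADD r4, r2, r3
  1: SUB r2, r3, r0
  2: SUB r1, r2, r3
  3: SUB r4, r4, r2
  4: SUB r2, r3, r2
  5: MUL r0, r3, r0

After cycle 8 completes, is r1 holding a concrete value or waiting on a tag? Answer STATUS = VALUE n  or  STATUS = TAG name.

STATUS = VALUE -2

cycle 1: issue ADD r4<-Add1 // r0:2,r1:6,r2:4,r3:1,r4:Add1
cycle 2: issue SUB r2<-Add2 // r0:2,r1:6,r2:Add2,r3:1,r4:Add1
cycle 3: CDB Add1=5; issue SUB r1<-Add1 // r0:2,r1:Add1,r2:Add2,r3:1,r4:5
cycle 4: CDB Add2=-1; issue SUB r4<-Add2 // r0:2,r1:Add1,r2:-1,r3:1,r4:Add2
cycle 5: issue SUB r2<-Add3 // r0:2,r1:Add1,r2:Add3,r3:1,r4:Add2
cycle 6: CDB Add1=-2; issue MUL r0<-Mul1 // r0:Mul1,r1:-2,r2:Add3,r3:1,r4:Add2
cycle 7: CDB Add2=6 // r0:Mul1,r1:-2,r2:Add3,r3:1,r4:6
cycle 8: CDB Add3=2 // r0:Mul1,r1:-2,r2:2,r3:1,r4:6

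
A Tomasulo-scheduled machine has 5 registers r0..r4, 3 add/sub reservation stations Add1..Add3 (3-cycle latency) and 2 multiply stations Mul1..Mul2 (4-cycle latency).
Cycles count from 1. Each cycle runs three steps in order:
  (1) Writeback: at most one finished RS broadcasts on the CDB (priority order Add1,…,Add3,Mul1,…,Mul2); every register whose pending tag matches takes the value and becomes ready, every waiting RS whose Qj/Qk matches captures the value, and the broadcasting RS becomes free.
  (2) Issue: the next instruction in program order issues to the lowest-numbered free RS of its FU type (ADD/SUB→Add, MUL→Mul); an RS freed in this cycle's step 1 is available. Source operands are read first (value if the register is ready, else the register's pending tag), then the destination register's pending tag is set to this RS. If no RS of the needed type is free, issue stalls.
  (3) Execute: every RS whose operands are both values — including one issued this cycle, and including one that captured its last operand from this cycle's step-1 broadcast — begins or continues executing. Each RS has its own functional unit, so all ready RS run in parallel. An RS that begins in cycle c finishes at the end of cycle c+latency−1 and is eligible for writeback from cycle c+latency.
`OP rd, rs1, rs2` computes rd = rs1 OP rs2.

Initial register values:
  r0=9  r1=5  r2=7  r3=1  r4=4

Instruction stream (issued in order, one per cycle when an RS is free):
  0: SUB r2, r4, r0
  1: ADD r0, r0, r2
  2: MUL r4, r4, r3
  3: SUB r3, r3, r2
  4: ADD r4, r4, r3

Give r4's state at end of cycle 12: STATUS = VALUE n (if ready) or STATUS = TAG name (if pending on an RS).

c1: issue SUB r2<-Add1 | r0:9,r1:5,r2:Add1,r3:1,r4:4
c2: issue ADD r0<-Add2 | r0:Add2,r1:5,r2:Add1,r3:1,r4:4
c3: issue MUL r4<-Mul1 | r0:Add2,r1:5,r2:Add1,r3:1,r4:Mul1
c4: CDB Add1=-5; issue SUB r3<-Add1 | r0:Add2,r1:5,r2:-5,r3:Add1,r4:Mul1
c5: issue ADD r4<-Add3 | r0:Add2,r1:5,r2:-5,r3:Add1,r4:Add3
c6: - | r0:Add2,r1:5,r2:-5,r3:Add1,r4:Add3
c7: CDB Add1=6 | r0:Add2,r1:5,r2:-5,r3:6,r4:Add3
c8: CDB Add2=4 | r0:4,r1:5,r2:-5,r3:6,r4:Add3
c9: CDB Mul1=4 | r0:4,r1:5,r2:-5,r3:6,r4:Add3
c10: - | r0:4,r1:5,r2:-5,r3:6,r4:Add3
c11: - | r0:4,r1:5,r2:-5,r3:6,r4:Add3
c12: CDB Add3=10 | r0:4,r1:5,r2:-5,r3:6,r4:10

STATUS = VALUE 10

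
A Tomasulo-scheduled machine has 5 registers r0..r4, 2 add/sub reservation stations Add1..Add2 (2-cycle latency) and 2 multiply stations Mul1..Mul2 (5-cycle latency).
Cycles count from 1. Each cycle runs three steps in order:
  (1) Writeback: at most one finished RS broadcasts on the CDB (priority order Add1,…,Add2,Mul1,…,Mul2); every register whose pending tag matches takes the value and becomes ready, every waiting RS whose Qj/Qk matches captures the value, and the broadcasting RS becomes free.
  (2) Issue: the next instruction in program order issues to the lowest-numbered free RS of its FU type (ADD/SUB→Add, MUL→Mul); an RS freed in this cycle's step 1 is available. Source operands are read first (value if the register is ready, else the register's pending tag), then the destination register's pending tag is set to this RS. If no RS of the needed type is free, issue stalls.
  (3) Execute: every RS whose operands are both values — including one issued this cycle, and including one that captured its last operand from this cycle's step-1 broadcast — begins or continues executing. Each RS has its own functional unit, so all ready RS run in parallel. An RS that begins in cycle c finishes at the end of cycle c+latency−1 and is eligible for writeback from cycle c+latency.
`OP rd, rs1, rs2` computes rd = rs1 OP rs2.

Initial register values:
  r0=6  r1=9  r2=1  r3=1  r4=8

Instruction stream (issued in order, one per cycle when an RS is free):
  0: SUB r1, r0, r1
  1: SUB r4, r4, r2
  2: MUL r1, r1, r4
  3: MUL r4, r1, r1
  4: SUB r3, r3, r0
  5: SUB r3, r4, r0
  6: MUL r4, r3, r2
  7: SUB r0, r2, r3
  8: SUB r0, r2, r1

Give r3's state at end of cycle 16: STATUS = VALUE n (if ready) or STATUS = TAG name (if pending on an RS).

STATUS = VALUE 435

c1: issue SUB r1<-Add1 | r0:6,r1:Add1,r2:1,r3:1,r4:8
c2: issue SUB r4<-Add2 | r0:6,r1:Add1,r2:1,r3:1,r4:Add2
c3: CDB Add1=-3; issue MUL r1<-Mul1 | r0:6,r1:Mul1,r2:1,r3:1,r4:Add2
c4: CDB Add2=7; issue MUL r4<-Mul2 | r0:6,r1:Mul1,r2:1,r3:1,r4:Mul2
c5: issue SUB r3<-Add1 | r0:6,r1:Mul1,r2:1,r3:Add1,r4:Mul2
c6: issue SUB r3<-Add2 | r0:6,r1:Mul1,r2:1,r3:Add2,r4:Mul2
c7: CDB Add1=-5; stall | r0:6,r1:Mul1,r2:1,r3:Add2,r4:Mul2
c8: stall | r0:6,r1:Mul1,r2:1,r3:Add2,r4:Mul2
c9: CDB Mul1=-21; issue MUL r4<-Mul1 | r0:6,r1:-21,r2:1,r3:Add2,r4:Mul1
c10: issue SUB r0<-Add1 | r0:Add1,r1:-21,r2:1,r3:Add2,r4:Mul1
c11: stall | r0:Add1,r1:-21,r2:1,r3:Add2,r4:Mul1
c12: stall | r0:Add1,r1:-21,r2:1,r3:Add2,r4:Mul1
c13: stall | r0:Add1,r1:-21,r2:1,r3:Add2,r4:Mul1
c14: CDB Mul2=441; stall | r0:Add1,r1:-21,r2:1,r3:Add2,r4:Mul1
c15: stall | r0:Add1,r1:-21,r2:1,r3:Add2,r4:Mul1
c16: CDB Add2=435; issue SUB r0<-Add2 | r0:Add2,r1:-21,r2:1,r3:435,r4:Mul1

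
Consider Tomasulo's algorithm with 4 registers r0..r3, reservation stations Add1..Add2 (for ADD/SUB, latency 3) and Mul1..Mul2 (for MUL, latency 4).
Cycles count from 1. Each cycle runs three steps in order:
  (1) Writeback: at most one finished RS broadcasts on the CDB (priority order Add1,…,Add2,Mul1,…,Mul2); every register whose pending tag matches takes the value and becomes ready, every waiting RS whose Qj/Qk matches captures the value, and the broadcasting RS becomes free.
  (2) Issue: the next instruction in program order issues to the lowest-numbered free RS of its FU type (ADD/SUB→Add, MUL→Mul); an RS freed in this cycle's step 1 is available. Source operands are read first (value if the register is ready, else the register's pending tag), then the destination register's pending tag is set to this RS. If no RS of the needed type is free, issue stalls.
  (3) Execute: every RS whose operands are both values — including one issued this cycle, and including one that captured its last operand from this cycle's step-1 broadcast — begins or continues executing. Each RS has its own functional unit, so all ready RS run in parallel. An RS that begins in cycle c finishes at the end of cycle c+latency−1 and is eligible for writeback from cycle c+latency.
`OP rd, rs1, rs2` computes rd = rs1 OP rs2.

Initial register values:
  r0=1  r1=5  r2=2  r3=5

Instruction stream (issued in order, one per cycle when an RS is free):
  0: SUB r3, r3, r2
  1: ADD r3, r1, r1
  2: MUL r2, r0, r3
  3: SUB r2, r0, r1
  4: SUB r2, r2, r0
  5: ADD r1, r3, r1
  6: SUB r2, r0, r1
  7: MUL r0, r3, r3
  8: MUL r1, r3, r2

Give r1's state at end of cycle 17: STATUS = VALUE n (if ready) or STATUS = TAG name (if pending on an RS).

STATUS = VALUE -140

c1: issue SUB r3<-Add1 | r0:1,r1:5,r2:2,r3:Add1
c2: issue ADD r3<-Add2 | r0:1,r1:5,r2:2,r3:Add2
c3: issue MUL r2<-Mul1 | r0:1,r1:5,r2:Mul1,r3:Add2
c4: CDB Add1=3; issue SUB r2<-Add1 | r0:1,r1:5,r2:Add1,r3:Add2
c5: CDB Add2=10; issue SUB r2<-Add2 | r0:1,r1:5,r2:Add2,r3:10
c6: stall | r0:1,r1:5,r2:Add2,r3:10
c7: CDB Add1=-4; issue ADD r1<-Add1 | r0:1,r1:Add1,r2:Add2,r3:10
c8: stall | r0:1,r1:Add1,r2:Add2,r3:10
c9: CDB Mul1=10; stall | r0:1,r1:Add1,r2:Add2,r3:10
c10: CDB Add1=15; issue SUB r2<-Add1 | r0:1,r1:15,r2:Add1,r3:10
c11: CDB Add2=-5; issue MUL r0<-Mul1 | r0:Mul1,r1:15,r2:Add1,r3:10
c12: issue MUL r1<-Mul2 | r0:Mul1,r1:Mul2,r2:Add1,r3:10
c13: CDB Add1=-14 | r0:Mul1,r1:Mul2,r2:-14,r3:10
c14: - | r0:Mul1,r1:Mul2,r2:-14,r3:10
c15: CDB Mul1=100 | r0:100,r1:Mul2,r2:-14,r3:10
c16: - | r0:100,r1:Mul2,r2:-14,r3:10
c17: CDB Mul2=-140 | r0:100,r1:-140,r2:-14,r3:10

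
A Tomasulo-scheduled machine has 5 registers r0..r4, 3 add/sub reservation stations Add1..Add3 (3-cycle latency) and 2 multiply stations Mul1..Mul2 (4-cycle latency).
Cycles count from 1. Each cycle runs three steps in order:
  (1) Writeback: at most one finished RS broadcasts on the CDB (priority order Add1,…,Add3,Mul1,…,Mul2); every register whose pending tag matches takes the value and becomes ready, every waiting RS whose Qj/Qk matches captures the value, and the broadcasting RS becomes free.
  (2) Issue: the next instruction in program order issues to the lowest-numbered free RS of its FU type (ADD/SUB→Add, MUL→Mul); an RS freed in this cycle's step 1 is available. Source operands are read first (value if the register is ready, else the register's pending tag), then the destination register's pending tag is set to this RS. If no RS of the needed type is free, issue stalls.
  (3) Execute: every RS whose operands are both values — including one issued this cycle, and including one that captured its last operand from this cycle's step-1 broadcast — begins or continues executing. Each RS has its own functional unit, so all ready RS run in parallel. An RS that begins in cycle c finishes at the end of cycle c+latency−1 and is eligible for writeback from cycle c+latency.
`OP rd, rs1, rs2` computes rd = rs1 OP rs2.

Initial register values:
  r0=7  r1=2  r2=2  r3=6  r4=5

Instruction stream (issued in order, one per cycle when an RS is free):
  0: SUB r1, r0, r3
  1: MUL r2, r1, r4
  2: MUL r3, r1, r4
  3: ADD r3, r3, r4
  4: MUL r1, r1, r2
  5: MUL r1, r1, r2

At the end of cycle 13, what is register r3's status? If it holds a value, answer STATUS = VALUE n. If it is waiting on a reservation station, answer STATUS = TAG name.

  c1: issue SUB r1<-Add1  regs: r0:7,r1:Add1,r2:2,r3:6,r4:5
  c2: issue MUL r2<-Mul1  regs: r0:7,r1:Add1,r2:Mul1,r3:6,r4:5
  c3: issue MUL r3<-Mul2  regs: r0:7,r1:Add1,r2:Mul1,r3:Mul2,r4:5
  c4: CDB Add1=1; issue ADD r3<-Add1  regs: r0:7,r1:1,r2:Mul1,r3:Add1,r4:5
  c5: stall  regs: r0:7,r1:1,r2:Mul1,r3:Add1,r4:5
  c6: stall  regs: r0:7,r1:1,r2:Mul1,r3:Add1,r4:5
  c7: stall  regs: r0:7,r1:1,r2:Mul1,r3:Add1,r4:5
  c8: CDB Mul1=5; issue MUL r1<-Mul1  regs: r0:7,r1:Mul1,r2:5,r3:Add1,r4:5
  c9: CDB Mul2=5; issue MUL r1<-Mul2  regs: r0:7,r1:Mul2,r2:5,r3:Add1,r4:5
  c10: -  regs: r0:7,r1:Mul2,r2:5,r3:Add1,r4:5
  c11: -  regs: r0:7,r1:Mul2,r2:5,r3:Add1,r4:5
  c12: CDB Add1=10  regs: r0:7,r1:Mul2,r2:5,r3:10,r4:5
  c13: CDB Mul1=5  regs: r0:7,r1:Mul2,r2:5,r3:10,r4:5

STATUS = VALUE 10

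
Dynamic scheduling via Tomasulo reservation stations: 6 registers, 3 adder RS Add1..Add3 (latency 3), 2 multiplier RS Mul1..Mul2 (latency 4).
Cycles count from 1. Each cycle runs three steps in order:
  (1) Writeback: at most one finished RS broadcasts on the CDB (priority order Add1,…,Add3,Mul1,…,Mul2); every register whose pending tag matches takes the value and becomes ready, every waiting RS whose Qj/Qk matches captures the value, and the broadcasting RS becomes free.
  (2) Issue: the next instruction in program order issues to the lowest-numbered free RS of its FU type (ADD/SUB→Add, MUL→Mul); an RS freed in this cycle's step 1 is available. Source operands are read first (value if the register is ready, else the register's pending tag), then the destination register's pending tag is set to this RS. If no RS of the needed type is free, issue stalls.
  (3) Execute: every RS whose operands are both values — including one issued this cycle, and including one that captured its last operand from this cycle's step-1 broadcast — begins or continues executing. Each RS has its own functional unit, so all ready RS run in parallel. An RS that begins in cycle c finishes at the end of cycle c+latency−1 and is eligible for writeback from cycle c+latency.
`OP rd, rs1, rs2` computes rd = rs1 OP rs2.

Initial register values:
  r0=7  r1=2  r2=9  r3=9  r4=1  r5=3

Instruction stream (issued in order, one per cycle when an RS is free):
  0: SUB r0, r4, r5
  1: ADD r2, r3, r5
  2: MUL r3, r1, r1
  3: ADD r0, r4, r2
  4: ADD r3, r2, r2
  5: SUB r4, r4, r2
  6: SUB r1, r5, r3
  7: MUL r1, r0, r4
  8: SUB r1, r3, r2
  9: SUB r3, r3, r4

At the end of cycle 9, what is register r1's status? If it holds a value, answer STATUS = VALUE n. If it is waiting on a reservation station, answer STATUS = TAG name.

c1: issue SUB r0<-Add1 | r0:Add1,r1:2,r2:9,r3:9,r4:1,r5:3
c2: issue ADD r2<-Add2 | r0:Add1,r1:2,r2:Add2,r3:9,r4:1,r5:3
c3: issue MUL r3<-Mul1 | r0:Add1,r1:2,r2:Add2,r3:Mul1,r4:1,r5:3
c4: CDB Add1=-2; issue ADD r0<-Add1 | r0:Add1,r1:2,r2:Add2,r3:Mul1,r4:1,r5:3
c5: CDB Add2=12; issue ADD r3<-Add2 | r0:Add1,r1:2,r2:12,r3:Add2,r4:1,r5:3
c6: issue SUB r4<-Add3 | r0:Add1,r1:2,r2:12,r3:Add2,r4:Add3,r5:3
c7: CDB Mul1=4; stall | r0:Add1,r1:2,r2:12,r3:Add2,r4:Add3,r5:3
c8: CDB Add1=13; issue SUB r1<-Add1 | r0:13,r1:Add1,r2:12,r3:Add2,r4:Add3,r5:3
c9: CDB Add2=24; issue MUL r1<-Mul1 | r0:13,r1:Mul1,r2:12,r3:24,r4:Add3,r5:3

STATUS = TAG Mul1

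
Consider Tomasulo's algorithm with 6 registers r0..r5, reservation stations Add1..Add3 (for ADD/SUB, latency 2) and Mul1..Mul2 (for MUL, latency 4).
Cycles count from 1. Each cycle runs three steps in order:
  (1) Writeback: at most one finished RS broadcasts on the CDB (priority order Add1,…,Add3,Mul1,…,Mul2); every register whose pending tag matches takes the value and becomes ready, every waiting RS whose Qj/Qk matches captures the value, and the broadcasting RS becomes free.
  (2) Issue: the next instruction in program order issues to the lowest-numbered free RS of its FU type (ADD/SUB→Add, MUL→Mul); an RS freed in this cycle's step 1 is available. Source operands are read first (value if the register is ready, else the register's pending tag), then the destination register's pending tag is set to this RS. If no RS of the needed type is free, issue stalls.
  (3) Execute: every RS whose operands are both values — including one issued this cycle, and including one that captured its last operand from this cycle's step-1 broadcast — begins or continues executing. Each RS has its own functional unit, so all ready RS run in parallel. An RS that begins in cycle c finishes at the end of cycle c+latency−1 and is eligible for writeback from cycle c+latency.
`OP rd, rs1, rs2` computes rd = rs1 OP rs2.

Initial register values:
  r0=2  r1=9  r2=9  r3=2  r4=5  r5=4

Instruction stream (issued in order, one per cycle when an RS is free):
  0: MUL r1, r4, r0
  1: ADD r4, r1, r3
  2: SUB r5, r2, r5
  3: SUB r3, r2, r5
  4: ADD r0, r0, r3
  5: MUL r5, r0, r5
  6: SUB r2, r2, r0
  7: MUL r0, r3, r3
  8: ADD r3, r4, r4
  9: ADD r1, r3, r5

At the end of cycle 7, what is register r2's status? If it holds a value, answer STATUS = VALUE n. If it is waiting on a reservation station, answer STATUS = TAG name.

STATUS = TAG Add3

cycle 1: issue MUL r1<-Mul1 // r0:2,r1:Mul1,r2:9,r3:2,r4:5,r5:4
cycle 2: issue ADD r4<-Add1 // r0:2,r1:Mul1,r2:9,r3:2,r4:Add1,r5:4
cycle 3: issue SUB r5<-Add2 // r0:2,r1:Mul1,r2:9,r3:2,r4:Add1,r5:Add2
cycle 4: issue SUB r3<-Add3 // r0:2,r1:Mul1,r2:9,r3:Add3,r4:Add1,r5:Add2
cycle 5: CDB Add2=5; issue ADD r0<-Add2 // r0:Add2,r1:Mul1,r2:9,r3:Add3,r4:Add1,r5:5
cycle 6: CDB Mul1=10; issue MUL r5<-Mul1 // r0:Add2,r1:10,r2:9,r3:Add3,r4:Add1,r5:Mul1
cycle 7: CDB Add3=4; issue SUB r2<-Add3 // r0:Add2,r1:10,r2:Add3,r3:4,r4:Add1,r5:Mul1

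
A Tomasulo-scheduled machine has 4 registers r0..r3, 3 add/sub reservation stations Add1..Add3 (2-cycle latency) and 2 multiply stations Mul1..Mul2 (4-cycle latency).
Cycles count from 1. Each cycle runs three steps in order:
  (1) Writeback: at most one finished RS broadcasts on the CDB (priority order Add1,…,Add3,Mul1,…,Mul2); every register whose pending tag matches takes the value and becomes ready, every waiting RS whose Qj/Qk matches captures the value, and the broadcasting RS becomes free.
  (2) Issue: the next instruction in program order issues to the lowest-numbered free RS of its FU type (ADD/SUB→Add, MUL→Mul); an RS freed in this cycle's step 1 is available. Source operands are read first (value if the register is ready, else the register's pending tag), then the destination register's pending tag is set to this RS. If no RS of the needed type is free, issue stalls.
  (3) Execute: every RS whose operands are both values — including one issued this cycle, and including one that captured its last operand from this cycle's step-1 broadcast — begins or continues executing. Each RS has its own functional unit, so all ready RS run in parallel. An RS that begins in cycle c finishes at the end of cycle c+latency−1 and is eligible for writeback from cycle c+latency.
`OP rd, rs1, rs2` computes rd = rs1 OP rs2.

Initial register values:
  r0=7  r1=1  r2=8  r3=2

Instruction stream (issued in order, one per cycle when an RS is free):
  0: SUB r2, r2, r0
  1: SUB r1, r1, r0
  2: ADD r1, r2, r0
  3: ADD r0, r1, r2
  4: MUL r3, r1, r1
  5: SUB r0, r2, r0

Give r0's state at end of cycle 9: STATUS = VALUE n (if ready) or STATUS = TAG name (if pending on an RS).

  c1: issue SUB r2<-Add1  regs: r0:7,r1:1,r2:Add1,r3:2
  c2: issue SUB r1<-Add2  regs: r0:7,r1:Add2,r2:Add1,r3:2
  c3: CDB Add1=1; issue ADD r1<-Add1  regs: r0:7,r1:Add1,r2:1,r3:2
  c4: CDB Add2=-6; issue ADD r0<-Add2  regs: r0:Add2,r1:Add1,r2:1,r3:2
  c5: CDB Add1=8; issue MUL r3<-Mul1  regs: r0:Add2,r1:8,r2:1,r3:Mul1
  c6: issue SUB r0<-Add1  regs: r0:Add1,r1:8,r2:1,r3:Mul1
  c7: CDB Add2=9  regs: r0:Add1,r1:8,r2:1,r3:Mul1
  c8: -  regs: r0:Add1,r1:8,r2:1,r3:Mul1
  c9: CDB Add1=-8  regs: r0:-8,r1:8,r2:1,r3:Mul1

STATUS = VALUE -8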